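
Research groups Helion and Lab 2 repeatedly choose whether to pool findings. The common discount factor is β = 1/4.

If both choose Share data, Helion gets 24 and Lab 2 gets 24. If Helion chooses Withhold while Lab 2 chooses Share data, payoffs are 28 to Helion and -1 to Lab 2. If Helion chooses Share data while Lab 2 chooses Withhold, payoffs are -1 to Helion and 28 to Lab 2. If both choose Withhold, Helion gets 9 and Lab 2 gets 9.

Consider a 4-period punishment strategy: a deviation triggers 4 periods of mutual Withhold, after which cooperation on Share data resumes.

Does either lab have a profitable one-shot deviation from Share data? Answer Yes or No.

No

Comparing payoff streams over the 5 periods until play realigns: cooperate → 24(1+β+…+β^4); deviate → 28 + 9(β+…+β^4).
Cooperation is sustained iff (24−9)(β+…+β^4) ≥ 28−24.
β+…+β^4 = 1/4·(1−(1/4)^4)/(1−1/4) = 0.3320, and (28−24)/(24−9) = 0.2667.
0.3320 ≥ 0.2667, so cooperation is sustainable.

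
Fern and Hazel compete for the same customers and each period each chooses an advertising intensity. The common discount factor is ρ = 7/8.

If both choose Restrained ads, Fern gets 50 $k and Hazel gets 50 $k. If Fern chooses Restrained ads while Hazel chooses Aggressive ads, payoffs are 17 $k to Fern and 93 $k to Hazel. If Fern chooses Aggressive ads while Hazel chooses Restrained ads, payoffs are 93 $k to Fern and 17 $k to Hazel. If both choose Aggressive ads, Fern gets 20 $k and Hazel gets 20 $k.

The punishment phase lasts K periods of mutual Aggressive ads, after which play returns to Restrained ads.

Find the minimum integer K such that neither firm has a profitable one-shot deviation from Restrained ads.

Need Σ_{k=1}^{K} ρ^k ≥ (93−50)/(50−20) = 1.4333 at ρ = 7/8.
At K = 1 the sum is 0.8750 < 1.4333; at K = 2 it is 1.6406 ≥ 1.4333.
So the minimum punishment length is K = 2.

2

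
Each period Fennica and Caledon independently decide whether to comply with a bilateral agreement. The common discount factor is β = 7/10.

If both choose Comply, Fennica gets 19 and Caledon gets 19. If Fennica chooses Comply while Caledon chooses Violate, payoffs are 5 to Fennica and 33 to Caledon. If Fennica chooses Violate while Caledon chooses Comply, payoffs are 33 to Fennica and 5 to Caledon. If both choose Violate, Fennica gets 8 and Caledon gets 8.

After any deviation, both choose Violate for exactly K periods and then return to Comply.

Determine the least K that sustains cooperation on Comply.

3

IC: β(1−β^K)/(1−β) ≥ (33−19)/(19−8) = 14/11.
With β = 7/10: need 1 − β^K ≥ 14/11·(1−7/10)/(7/10), i.e. β^K ≤ 0.4545.
Since (7/10)^2 = 0.4900 and (7/10)^3 = 0.3430, the smallest such K is 3.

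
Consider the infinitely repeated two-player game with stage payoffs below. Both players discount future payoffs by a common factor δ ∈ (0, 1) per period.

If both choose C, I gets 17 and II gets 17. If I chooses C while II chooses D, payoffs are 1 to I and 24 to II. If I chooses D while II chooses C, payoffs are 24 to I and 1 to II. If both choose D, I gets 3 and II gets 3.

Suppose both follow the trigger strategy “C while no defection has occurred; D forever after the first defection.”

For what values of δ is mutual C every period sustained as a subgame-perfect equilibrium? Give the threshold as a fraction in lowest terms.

17/(1−δ) ≥ 24 + 3δ/(1−δ)
17 ≥ 24 − 21δ
δ ≥ 7/21 = 1/3.

1/3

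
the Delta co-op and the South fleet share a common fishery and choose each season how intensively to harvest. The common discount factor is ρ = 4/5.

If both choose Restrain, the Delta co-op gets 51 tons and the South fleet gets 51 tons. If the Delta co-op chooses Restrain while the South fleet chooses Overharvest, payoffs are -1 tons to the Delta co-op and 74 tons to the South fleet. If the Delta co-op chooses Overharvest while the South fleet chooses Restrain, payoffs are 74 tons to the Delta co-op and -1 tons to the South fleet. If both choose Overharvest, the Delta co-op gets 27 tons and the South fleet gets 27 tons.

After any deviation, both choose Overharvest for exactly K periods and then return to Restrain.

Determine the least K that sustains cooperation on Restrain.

2

IC: ρ(1−ρ^K)/(1−ρ) ≥ (74−51)/(51−27) = 23/24.
With ρ = 4/5: need 1 − ρ^K ≥ 23/24·(1−4/5)/(4/5), i.e. ρ^K ≤ 0.7604.
Since (4/5)^1 = 0.8000 and (4/5)^2 = 0.6400, the smallest such K is 2.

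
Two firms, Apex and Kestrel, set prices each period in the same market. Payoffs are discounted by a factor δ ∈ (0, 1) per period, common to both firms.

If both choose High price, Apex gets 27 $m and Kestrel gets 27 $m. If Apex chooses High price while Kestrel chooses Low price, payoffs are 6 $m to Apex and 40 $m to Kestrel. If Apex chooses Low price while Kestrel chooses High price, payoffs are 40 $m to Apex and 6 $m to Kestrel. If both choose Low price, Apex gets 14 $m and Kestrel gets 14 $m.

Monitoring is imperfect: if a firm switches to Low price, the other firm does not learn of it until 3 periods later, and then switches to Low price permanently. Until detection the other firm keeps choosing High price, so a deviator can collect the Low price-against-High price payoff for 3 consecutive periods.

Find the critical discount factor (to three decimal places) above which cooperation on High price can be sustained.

Deviating for the 3 undetected periods gains 40−27 = 13 per period over cooperation, then loses 27−14 = 13 per period forever once punishment starts.
Gain: 13(1 + δ + … + δ^2); loss: 13·δ^3/(1−δ).
No profitable deviation ⇔ 13(1−δ^3) ≤ 13·δ^3, i.e. δ^3 ≥ 13/(13+13) = 1/2.
Hence δ ≥ (1/2)^(1/3) ≈ 0.794.

0.794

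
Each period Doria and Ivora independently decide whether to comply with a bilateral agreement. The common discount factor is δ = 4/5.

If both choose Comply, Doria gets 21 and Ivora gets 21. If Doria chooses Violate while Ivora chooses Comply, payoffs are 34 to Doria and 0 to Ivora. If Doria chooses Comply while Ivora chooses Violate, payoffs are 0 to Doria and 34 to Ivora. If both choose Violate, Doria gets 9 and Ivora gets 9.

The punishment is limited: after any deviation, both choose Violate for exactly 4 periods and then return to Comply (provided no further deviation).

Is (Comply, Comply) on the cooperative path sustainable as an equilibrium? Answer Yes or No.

Yes

Comparing payoff streams over the 5 periods until play realigns: cooperate → 21(1+δ+…+δ^4); deviate → 34 + 9(δ+…+δ^4).
Cooperation is sustained iff (21−9)(δ+…+δ^4) ≥ 34−21.
δ+…+δ^4 = 4/5·(1−(4/5)^4)/(1−4/5) = 2.3616, and (34−21)/(21−9) = 1.0833.
2.3616 ≥ 1.0833, so cooperation is sustainable.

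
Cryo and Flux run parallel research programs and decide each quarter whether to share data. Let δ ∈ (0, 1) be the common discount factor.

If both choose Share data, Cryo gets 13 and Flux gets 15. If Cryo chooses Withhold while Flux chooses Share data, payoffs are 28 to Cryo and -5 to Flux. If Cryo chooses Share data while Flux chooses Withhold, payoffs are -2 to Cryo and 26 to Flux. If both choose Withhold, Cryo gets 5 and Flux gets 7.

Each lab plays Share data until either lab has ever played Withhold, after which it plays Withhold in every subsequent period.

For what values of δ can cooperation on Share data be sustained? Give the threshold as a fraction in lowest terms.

For Cryo: deviation gain 28−13 = 15, per-period punishment loss 13−5 = 8. IC gives δ ≥ 15/23.
For Flux: gain 11, loss 8 per period, so δ ≥ 11/19.
The tighter constraint is Cryo's, so cooperation needs δ ≥ 15/23.

15/23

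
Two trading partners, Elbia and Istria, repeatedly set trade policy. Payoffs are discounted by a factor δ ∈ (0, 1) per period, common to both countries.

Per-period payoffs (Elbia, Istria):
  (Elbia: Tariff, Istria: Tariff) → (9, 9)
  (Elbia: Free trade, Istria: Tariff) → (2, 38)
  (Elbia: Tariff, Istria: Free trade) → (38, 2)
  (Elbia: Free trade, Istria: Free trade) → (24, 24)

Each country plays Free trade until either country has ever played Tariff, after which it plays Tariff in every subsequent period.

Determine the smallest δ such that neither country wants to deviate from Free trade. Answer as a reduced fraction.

Under grim trigger the critical discount factor is (T−C)/(T−P) with T = 38, C = 24, P = 9.
δ* = (38−24)/(38−9) = 14/29.

14/29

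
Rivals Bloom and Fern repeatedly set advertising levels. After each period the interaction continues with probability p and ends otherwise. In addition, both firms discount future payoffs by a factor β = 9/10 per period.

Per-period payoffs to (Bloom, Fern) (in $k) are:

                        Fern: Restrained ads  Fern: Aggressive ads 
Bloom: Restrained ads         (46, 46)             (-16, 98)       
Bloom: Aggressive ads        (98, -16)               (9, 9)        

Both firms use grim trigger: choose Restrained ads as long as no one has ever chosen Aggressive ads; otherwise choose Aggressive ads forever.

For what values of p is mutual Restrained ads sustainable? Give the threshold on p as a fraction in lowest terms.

With continuation probability p and discount β, the effective per-period discount factor is βp.
Grim-trigger IC: βp ≥ (98−46)/(98−9) = 52/89.
So p ≥ (52/89)/(9/10) = 520/801.

520/801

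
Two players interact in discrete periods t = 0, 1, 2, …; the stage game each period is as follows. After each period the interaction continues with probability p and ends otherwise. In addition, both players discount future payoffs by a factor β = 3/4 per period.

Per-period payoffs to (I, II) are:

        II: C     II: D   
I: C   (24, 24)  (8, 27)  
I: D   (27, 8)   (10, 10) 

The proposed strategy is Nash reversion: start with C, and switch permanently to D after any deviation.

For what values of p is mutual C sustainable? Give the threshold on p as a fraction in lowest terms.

Expected continuation weight on next period's payoff is β·p = 3/4·p, which plays the role of the discount factor.
Cooperation requires 3/4·p ≥ (27−24)/(27−10) = 3/17, hence p ≥ 4/17.

4/17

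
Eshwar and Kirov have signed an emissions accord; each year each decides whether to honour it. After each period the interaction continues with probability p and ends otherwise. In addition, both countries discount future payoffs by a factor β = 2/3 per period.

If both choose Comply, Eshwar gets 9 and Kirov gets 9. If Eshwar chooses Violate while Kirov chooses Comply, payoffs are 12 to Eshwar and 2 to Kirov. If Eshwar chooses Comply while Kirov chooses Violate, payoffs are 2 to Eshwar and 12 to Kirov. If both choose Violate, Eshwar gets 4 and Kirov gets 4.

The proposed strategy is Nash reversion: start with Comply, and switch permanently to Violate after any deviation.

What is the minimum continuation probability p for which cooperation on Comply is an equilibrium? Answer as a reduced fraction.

Expected continuation weight on next period's payoff is β·p = 2/3·p, which plays the role of the discount factor.
Cooperation requires 2/3·p ≥ (12−9)/(12−4) = 3/8, hence p ≥ 9/16.

9/16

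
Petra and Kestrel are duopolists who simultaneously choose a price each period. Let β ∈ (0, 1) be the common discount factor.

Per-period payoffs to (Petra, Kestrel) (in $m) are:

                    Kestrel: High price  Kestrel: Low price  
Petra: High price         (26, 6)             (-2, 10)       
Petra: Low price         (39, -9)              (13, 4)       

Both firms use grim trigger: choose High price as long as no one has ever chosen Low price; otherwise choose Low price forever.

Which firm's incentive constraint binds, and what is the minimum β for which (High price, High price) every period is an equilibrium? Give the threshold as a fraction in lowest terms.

Kestrel; β ≥ 2/3

For Petra: deviation gain 39−26 = 13, per-period punishment loss 26−13 = 13. IC gives β ≥ 13/26 = 1/2.
For Kestrel: gain 4, loss 2 per period, so β ≥ 4/6 = 2/3.
The tighter constraint is Kestrel's, so cooperation needs β ≥ 2/3.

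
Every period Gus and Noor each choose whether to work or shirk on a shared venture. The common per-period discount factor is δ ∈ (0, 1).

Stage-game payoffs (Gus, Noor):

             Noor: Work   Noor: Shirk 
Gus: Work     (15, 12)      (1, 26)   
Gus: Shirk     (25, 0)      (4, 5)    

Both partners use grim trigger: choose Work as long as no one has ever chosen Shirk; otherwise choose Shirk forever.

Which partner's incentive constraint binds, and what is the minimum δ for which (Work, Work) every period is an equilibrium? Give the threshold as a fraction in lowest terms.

Noor; δ ≥ 2/3

Gus's threshold: (25−15)/(25−4) = 10/21.
Noor's threshold: (26−12)/(26−5) = 2/3.
10/21 < 2/3, so Noor binds and δ* = 2/3.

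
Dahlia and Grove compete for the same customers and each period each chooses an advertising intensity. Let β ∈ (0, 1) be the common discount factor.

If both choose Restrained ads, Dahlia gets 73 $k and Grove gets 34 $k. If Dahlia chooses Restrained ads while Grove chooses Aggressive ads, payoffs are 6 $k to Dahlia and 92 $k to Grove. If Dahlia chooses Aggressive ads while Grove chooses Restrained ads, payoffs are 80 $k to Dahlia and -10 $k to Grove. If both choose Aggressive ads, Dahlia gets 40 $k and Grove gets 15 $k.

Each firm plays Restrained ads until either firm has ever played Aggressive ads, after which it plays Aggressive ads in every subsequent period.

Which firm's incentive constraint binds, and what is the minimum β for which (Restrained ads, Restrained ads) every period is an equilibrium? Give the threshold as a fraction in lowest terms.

Dahlia's threshold: (80−73)/(80−40) = 7/40.
Grove's threshold: (92−34)/(92−15) = 58/77.
7/40 < 58/77, so Grove binds and β* = 58/77.

Grove; β ≥ 58/77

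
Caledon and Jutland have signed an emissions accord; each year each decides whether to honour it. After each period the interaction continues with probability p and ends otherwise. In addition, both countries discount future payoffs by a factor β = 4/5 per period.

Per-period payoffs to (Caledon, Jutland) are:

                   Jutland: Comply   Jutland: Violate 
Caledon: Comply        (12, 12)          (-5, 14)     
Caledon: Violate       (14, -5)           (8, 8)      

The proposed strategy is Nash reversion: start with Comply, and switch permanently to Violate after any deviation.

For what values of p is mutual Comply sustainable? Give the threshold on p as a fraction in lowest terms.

With continuation probability p and discount β, the effective per-period discount factor is βp.
Grim-trigger IC: βp ≥ (14−12)/(14−8) = 1/3.
So p ≥ (1/3)/(4/5) = 5/12.

5/12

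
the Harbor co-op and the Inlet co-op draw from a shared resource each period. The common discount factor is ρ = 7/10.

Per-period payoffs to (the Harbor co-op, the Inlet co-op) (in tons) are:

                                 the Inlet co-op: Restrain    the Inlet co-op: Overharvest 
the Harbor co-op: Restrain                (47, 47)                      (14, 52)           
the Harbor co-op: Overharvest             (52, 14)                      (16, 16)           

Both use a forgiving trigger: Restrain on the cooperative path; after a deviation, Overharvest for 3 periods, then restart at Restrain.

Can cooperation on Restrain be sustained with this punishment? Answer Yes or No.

A one-shot deviation gives 52 now, then 16 for 3 periods, then back to 47.
Gain from deviating: (52−47) today; loss: (47−16) in each of the next 3 periods.
No-deviation condition: (47−16)(ρ+…+ρ^3) ≥ 52−47, i.e. ρ+…+ρ^3 ≥ 5/31.
At ρ = 7/10: ρ+…+ρ^3 = 1.5330 ≥ 0.1613.
So cooperation is sustainable.

Yes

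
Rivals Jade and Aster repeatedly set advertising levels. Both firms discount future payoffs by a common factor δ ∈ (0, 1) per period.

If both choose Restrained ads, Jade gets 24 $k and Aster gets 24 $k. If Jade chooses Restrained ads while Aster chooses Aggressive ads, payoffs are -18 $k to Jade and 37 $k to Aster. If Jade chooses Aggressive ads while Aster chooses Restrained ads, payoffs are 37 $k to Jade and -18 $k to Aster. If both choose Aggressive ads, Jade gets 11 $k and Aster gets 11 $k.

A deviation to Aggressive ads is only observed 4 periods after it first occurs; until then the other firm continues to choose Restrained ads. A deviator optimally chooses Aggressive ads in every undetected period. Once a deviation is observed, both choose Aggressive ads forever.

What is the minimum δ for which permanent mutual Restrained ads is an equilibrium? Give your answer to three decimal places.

0.841

A deviator earns 37 for 4 periods, then 11 forever; cooperating earns 24 forever. Multiplying the IC by (1−δ):
24 ≥ 37(1−δ^4) + 11δ^4, so 26·δ^4 ≥ 13 and δ^4 ≥ 1/2.
δ ≥ (1/2)^(1/4) ≈ 0.841.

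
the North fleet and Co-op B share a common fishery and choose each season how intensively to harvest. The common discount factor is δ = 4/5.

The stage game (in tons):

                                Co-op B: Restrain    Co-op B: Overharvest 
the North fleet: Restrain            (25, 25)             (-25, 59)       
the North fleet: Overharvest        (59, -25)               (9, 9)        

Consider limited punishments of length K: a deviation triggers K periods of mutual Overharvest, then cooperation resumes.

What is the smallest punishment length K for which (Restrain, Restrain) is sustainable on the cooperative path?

4

Need Σ_{k=1}^{K} δ^k ≥ (59−25)/(25−9) = 2.1250 at δ = 4/5.
At K = 3 the sum is 1.9520 < 2.1250; at K = 4 it is 2.3616 ≥ 2.1250.
So the minimum punishment length is K = 4.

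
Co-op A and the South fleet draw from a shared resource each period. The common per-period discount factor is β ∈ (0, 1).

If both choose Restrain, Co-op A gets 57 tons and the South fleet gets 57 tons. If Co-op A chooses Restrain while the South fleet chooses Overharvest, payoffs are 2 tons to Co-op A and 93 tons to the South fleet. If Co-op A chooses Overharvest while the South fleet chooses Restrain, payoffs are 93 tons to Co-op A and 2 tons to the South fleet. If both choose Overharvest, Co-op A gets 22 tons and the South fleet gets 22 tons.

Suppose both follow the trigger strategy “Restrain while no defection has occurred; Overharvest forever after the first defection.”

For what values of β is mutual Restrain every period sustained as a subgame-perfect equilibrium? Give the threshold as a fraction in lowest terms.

36/71

One-period gain from deviating is 93 − 57 = 36. The loss is 57 − 22 = 35 in every subsequent period, with present value 35·β/(1−β).
Deviation is unprofitable when 35·β/(1−β) ≥ 36, i.e. β/(1−β) ≥ 36/35.
Equivalently β ≥ 36/(36+35) = 36/71.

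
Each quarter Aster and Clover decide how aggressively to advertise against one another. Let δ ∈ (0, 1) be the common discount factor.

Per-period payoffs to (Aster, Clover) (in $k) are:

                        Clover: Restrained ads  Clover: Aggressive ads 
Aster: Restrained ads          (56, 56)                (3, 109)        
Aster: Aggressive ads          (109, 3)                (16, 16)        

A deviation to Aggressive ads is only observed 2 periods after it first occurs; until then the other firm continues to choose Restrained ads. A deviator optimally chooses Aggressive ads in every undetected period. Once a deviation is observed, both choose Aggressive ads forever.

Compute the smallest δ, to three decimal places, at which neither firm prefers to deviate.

The best deviation is to choose Aggressive ads for all 2 undetected periods, earning 109 each, then 16 forever once detected.
Deviation value: 109(1−δ^2)/(1−δ) + 16δ^2/(1−δ); cooperation value: 56/(1−δ).
IC: 56 ≥ 109(1−δ^2) + 16δ^2 = 109 − 93δ^2.
So δ^2 ≥ 53/93, giving δ ≥ (53/93)^(1/2) ≈ 0.755.

0.755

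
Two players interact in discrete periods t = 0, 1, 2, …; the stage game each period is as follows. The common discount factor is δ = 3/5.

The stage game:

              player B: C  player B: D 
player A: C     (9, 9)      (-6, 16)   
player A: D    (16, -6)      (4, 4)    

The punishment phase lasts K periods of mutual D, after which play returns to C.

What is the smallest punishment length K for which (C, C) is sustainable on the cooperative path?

No profitable deviation requires (9−4)(δ+…+δ^K) ≥ 16−9, i.e. δ+…+δ^K ≥ 7/5 ≈ 1.4000.
With δ = 3/5, the partial sums are K=1: 0.6000, K=2: 0.9600, K=3: 1.1760, K=4: 1.3056, K=5: 1.3834, K=6: 1.4300.
K = 6 is the first length at which the sum reaches 1.4000.

6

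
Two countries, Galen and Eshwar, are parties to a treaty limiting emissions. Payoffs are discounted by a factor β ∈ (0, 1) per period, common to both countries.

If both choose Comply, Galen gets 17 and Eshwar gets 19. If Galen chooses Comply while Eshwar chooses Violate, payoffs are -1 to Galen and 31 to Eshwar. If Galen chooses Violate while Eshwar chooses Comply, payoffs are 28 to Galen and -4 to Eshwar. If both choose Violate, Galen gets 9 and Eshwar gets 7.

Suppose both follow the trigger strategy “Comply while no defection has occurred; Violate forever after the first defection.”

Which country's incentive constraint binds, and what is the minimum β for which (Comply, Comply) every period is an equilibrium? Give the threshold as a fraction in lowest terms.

Galen; β ≥ 11/19

For Galen: deviation gain 28−17 = 11, per-period punishment loss 17−9 = 8. IC gives β ≥ 11/19.
For Eshwar: gain 12, loss 12 per period, so β ≥ 12/24 = 1/2.
The tighter constraint is Galen's, so cooperation needs β ≥ 11/19.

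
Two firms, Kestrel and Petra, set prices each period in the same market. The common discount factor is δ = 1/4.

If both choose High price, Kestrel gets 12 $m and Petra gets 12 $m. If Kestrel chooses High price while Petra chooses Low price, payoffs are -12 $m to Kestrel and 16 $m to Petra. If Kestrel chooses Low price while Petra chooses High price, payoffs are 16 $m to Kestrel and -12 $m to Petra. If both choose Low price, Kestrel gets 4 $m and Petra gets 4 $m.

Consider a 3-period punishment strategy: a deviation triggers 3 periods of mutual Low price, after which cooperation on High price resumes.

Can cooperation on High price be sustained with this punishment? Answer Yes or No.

IC: δ+…+δ^3 ≥ (16−12)/(12−4) = 1/2.
At δ = 1/4: partial sum = 0.3281 < 0.5000. Cooperation not sustainable.

No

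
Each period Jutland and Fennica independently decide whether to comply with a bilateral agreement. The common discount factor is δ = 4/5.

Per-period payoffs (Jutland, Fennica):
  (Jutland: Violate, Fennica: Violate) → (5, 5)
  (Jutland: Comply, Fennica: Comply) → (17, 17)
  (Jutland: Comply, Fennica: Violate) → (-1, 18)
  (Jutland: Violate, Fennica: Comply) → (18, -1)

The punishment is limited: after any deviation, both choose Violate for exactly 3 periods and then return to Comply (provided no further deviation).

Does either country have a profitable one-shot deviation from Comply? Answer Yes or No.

No

IC: δ+…+δ^3 ≥ (18−17)/(17−5) = 1/12.
At δ = 4/5: partial sum = 1.9520 ≥ 0.0833. Cooperation sustainable.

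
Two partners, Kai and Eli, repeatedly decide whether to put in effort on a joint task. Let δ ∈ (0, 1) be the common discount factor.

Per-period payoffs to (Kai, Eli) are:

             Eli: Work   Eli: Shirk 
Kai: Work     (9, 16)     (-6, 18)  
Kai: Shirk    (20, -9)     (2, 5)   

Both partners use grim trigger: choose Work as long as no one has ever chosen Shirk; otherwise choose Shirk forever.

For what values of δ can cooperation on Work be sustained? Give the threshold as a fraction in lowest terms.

11/18

For Kai: deviation gain 20−9 = 11, per-period punishment loss 9−2 = 7. IC gives δ ≥ 11/18.
For Eli: gain 2, loss 11 per period, so δ ≥ 2/13.
The tighter constraint is Kai's, so cooperation needs δ ≥ 11/18.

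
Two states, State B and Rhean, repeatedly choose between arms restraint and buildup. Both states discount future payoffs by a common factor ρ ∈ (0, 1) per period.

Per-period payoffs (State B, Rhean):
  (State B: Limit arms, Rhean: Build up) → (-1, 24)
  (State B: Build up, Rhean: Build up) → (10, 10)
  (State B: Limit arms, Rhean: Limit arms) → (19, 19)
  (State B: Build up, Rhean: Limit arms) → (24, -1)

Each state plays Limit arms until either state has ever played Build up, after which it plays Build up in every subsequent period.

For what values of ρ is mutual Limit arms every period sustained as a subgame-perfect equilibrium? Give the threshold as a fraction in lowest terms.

5/14

Cooperation forever yields 19 each period: 19/(1−ρ).
Deviating yields 24 once, then 10 forever: 24 + 10ρ/(1−ρ).
No profitable deviation requires 19/(1−ρ) ≥ 24 + 10ρ/(1−ρ).
Multiplying by (1−ρ): 19 ≥ 24(1−ρ) + 10ρ = 24 − 14ρ.
So 14ρ ≥ 5, i.e. ρ ≥ 5/14.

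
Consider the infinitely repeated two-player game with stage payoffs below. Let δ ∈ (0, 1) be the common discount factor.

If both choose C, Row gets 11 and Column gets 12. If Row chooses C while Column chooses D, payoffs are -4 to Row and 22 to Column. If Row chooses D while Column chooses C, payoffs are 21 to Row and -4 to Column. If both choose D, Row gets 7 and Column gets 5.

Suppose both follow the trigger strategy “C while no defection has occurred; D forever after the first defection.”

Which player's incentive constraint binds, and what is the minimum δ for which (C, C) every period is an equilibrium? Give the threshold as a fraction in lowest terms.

For Row: deviation gain 21−11 = 10, per-period punishment loss 11−7 = 4. IC gives δ ≥ 10/14 = 5/7.
For Column: gain 10, loss 7 per period, so δ ≥ 10/17.
The tighter constraint is Row's, so cooperation needs δ ≥ 5/7.

Row; δ ≥ 5/7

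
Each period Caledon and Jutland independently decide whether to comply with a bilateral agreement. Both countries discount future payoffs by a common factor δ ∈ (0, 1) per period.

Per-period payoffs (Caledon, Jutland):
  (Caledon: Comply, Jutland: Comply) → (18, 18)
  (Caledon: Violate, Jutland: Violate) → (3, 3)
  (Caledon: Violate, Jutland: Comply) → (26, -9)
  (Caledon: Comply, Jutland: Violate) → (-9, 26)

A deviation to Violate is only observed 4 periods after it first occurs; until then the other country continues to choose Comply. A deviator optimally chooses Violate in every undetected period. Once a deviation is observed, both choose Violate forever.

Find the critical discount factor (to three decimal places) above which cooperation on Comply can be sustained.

0.768

The best deviation is to choose Violate for all 4 undetected periods, earning 26 each, then 3 forever once detected.
Deviation value: 26(1−δ^4)/(1−δ) + 3δ^4/(1−δ); cooperation value: 18/(1−δ).
IC: 18 ≥ 26(1−δ^4) + 3δ^4 = 26 − 23δ^4.
So δ^4 ≥ 8/23, giving δ ≥ (8/23)^(1/4) ≈ 0.768.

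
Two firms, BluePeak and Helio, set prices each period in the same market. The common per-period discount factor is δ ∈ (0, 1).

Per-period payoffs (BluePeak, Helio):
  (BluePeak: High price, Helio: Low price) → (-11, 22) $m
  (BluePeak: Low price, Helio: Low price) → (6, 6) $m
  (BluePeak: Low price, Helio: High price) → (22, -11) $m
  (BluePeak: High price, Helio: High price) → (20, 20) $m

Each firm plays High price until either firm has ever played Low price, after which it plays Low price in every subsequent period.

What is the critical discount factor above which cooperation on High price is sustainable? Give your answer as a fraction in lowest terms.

20/(1−δ) ≥ 22 + 6δ/(1−δ)
20 ≥ 22 − 16δ
δ ≥ 2/16 = 1/8.

1/8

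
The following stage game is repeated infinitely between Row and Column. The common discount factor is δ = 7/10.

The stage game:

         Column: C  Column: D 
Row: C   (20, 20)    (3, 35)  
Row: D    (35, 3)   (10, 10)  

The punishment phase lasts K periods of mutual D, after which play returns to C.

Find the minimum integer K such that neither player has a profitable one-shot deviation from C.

3

Need Σ_{k=1}^{K} δ^k ≥ (35−20)/(20−10) = 1.5000 at δ = 7/10.
At K = 2 the sum is 1.1900 < 1.5000; at K = 3 it is 1.5330 ≥ 1.5000.
So the minimum punishment length is K = 3.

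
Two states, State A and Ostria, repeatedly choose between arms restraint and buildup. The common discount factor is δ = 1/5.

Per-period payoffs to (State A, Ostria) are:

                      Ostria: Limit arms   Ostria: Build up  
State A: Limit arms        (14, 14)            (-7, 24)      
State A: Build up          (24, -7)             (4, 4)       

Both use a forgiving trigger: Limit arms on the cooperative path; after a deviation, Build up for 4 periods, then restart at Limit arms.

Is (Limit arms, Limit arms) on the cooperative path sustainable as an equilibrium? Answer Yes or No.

No

IC: δ+…+δ^4 ≥ (24−14)/(14−4) = 1.
At δ = 1/5: partial sum = 0.2496 < 1.0000. Cooperation not sustainable.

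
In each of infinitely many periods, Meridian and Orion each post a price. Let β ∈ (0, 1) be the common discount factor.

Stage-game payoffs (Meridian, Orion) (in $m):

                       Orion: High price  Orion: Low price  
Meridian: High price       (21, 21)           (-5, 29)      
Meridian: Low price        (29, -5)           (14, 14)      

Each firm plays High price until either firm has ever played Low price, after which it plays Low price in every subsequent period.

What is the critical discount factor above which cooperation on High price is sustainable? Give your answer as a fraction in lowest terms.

8/15

21/(1−β) ≥ 29 + 14β/(1−β)
21 ≥ 29 − 15β
β ≥ 8/15.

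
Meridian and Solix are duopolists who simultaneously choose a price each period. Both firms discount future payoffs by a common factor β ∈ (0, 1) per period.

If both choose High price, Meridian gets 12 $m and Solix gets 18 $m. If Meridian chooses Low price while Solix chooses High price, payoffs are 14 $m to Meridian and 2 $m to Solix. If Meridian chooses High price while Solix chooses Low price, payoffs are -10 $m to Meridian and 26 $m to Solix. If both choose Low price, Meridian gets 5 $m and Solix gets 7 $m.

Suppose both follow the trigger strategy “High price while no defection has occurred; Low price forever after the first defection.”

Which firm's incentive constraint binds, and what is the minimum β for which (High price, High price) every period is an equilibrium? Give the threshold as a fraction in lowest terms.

Meridian's threshold: (14−12)/(14−5) = 2/9.
Solix's threshold: (26−18)/(26−7) = 8/19.
2/9 < 8/19, so Solix binds and β* = 8/19.

Solix; β ≥ 8/19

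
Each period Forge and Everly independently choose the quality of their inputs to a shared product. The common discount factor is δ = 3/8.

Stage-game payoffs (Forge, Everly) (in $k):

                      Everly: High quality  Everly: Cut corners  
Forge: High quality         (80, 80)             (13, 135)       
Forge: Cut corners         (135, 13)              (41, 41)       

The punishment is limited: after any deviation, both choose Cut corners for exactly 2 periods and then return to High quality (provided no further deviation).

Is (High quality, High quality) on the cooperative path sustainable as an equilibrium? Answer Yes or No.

No

IC: δ+…+δ^2 ≥ (135−80)/(80−41) = 55/39.
At δ = 3/8: partial sum = 0.5156 < 1.4103. Cooperation not sustainable.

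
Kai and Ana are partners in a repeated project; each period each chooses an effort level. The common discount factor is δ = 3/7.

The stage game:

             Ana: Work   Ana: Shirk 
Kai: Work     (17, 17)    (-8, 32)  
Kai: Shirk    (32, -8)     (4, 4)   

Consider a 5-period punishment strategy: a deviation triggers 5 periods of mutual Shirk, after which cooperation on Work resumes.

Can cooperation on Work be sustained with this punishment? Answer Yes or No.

No

Comparing payoff streams over the 6 periods until play realigns: cooperate → 17(1+δ+…+δ^5); deviate → 32 + 4(δ+…+δ^5).
Cooperation is sustained iff (17−4)(δ+…+δ^5) ≥ 32−17.
δ+…+δ^5 = 3/7·(1−(3/7)^5)/(1−3/7) = 0.7392, and (32−17)/(17−4) = 1.1538.
0.7392 < 1.1538, so cooperation is not sustainable.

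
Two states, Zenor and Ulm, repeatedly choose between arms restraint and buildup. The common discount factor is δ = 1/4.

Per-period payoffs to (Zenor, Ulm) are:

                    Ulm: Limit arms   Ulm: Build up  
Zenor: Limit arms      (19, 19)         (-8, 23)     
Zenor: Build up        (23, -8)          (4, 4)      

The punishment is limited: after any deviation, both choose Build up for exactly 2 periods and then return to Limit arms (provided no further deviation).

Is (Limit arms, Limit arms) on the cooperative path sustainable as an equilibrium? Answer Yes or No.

IC: δ+…+δ^2 ≥ (23−19)/(19−4) = 4/15.
At δ = 1/4: partial sum = 0.3125 ≥ 0.2667. Cooperation sustainable.

Yes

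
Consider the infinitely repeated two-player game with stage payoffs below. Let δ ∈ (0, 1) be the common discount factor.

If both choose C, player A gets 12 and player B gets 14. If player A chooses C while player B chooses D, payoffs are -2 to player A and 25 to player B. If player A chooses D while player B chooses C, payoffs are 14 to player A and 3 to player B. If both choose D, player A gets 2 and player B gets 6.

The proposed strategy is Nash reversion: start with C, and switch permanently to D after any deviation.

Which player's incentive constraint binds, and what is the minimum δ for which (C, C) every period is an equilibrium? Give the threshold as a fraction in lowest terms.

player A's threshold: (14−12)/(14−2) = 1/6.
player B's threshold: (25−14)/(25−6) = 11/19.
1/6 < 11/19, so player B binds and δ* = 11/19.

player B; δ ≥ 11/19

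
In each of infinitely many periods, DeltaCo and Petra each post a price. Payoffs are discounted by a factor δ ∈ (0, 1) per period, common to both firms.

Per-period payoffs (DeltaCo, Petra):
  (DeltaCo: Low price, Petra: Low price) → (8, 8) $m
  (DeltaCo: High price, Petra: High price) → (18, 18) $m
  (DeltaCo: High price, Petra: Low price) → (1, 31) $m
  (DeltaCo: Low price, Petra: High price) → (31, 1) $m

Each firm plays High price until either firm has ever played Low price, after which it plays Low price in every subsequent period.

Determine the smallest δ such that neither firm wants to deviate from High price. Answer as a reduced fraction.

Under grim trigger the critical discount factor is (T−C)/(T−P) with T = 31, C = 18, P = 8.
δ* = (31−18)/(31−8) = 13/23.

13/23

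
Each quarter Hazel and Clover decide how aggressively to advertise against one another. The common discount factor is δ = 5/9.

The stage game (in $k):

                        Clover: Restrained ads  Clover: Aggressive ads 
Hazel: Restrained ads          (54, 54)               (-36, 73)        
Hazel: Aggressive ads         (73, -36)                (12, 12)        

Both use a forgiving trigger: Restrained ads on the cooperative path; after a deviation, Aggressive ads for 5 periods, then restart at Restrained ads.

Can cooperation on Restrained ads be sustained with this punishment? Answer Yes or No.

A one-shot deviation gives 73 now, then 12 for 5 periods, then back to 54.
Gain from deviating: (73−54) today; loss: (54−12) in each of the next 5 periods.
No-deviation condition: (54−12)(δ+…+δ^5) ≥ 73−54, i.e. δ+…+δ^5 ≥ 19/42.
At δ = 5/9: δ+…+δ^5 = 1.1838 ≥ 0.4524.
So cooperation is sustainable.

Yes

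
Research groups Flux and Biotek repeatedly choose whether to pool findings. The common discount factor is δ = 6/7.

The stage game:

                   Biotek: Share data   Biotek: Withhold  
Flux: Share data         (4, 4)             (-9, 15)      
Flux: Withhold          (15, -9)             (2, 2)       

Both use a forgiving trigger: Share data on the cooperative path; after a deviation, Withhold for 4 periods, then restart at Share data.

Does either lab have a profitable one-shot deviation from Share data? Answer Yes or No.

IC: δ+…+δ^4 ≥ (15−4)/(4−2) = 11/2.
At δ = 6/7: partial sum = 2.7613 < 5.5000. Cooperation not sustainable.

Yes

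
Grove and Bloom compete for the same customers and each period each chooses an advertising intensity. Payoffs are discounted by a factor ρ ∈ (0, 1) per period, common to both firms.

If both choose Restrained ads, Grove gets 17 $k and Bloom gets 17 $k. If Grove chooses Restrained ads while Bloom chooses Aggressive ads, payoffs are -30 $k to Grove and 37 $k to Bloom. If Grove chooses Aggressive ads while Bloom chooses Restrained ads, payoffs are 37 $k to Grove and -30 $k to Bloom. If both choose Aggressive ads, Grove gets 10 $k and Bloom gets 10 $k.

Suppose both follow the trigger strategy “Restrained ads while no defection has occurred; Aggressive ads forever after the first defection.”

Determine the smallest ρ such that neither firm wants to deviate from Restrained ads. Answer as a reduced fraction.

17/(1−ρ) ≥ 37 + 10ρ/(1−ρ)
17 ≥ 37 − 27ρ
ρ ≥ 20/27.

20/27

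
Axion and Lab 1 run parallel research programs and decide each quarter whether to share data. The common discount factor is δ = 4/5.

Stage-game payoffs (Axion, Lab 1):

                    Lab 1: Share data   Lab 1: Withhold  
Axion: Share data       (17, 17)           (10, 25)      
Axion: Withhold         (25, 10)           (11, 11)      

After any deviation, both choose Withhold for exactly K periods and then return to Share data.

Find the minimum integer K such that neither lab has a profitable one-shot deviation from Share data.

No profitable deviation requires (17−11)(δ+…+δ^K) ≥ 25−17, i.e. δ+…+δ^K ≥ 4/3 ≈ 1.3333.
With δ = 4/5, the partial sums are K=1: 0.8000, K=2: 1.4400.
K = 2 is the first length at which the sum reaches 1.3333.

2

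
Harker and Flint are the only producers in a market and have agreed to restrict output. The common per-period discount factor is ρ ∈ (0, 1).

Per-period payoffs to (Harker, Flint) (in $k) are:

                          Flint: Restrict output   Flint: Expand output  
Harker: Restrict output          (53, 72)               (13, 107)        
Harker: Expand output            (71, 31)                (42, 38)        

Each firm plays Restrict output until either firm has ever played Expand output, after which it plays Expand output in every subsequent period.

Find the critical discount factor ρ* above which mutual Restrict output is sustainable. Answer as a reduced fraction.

18/29

Harker's threshold: (71−53)/(71−42) = 18/29.
Flint's threshold: (107−72)/(107−38) = 35/69.
18/29 > 35/69, so Harker binds and ρ* = 18/29.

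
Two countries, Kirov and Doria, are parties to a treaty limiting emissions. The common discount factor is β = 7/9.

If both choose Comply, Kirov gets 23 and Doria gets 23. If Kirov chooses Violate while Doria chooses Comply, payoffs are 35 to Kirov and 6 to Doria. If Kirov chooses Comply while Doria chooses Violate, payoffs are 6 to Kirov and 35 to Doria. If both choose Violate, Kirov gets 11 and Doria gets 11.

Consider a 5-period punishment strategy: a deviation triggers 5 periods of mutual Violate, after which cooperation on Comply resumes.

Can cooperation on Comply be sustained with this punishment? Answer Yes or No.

A one-shot deviation gives 35 now, then 11 for 5 periods, then back to 23.
Gain from deviating: (35−23) today; loss: (23−11) in each of the next 5 periods.
No-deviation condition: (23−11)(β+…+β^5) ≥ 35−23, i.e. β+…+β^5 ≥ 1.
At β = 7/9: β+…+β^5 = 2.5038 ≥ 1.0000.
So cooperation is sustainable.

Yes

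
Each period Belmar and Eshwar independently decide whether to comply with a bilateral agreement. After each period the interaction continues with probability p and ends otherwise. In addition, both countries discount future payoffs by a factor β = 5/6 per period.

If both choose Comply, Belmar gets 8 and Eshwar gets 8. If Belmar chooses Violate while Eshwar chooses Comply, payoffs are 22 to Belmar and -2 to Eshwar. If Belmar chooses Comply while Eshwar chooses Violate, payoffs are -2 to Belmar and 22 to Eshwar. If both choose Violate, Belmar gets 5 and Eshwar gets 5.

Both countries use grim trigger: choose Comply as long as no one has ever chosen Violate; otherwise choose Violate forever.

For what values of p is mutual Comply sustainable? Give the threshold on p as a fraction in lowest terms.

Expected continuation weight on next period's payoff is β·p = 5/6·p, which plays the role of the discount factor.
Cooperation requires 5/6·p ≥ (22−8)/(22−5) = 14/17, hence p ≥ 84/85.

84/85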